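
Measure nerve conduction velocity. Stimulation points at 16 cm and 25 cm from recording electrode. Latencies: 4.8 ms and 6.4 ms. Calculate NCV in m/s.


Distance = (25 - 16) / 100 = 0.09 m
dt = (6.4 - 4.8) / 1000 = 0.0016 s
NCV = dist / dt = 56.25 m/s


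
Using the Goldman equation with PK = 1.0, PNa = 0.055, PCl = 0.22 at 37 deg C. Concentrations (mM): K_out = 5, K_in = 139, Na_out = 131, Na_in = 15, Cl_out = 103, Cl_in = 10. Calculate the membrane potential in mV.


Vm = (RT/F)*ln((PK*Ko + PNa*Nao + PCl*Cli)/(PK*Ki + PNa*Nai + PCl*Clo))
Numer = 14.405, Denom = 162.485
Vm = -64.76 mV


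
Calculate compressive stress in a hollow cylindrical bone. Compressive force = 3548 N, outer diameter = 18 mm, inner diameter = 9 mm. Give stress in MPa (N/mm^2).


A = pi*(r_o^2 - r_i^2)
r_o = 9 mm, r_i = 4.5 mm
A = 190.852 mm^2
sigma = F/A = 3548 / 190.852
sigma = 18.59 MPa


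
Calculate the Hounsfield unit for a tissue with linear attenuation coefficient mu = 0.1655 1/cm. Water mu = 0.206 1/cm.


HU = ((mu_tissue - mu_water) / mu_water) * 1000
HU = ((0.1655 - 0.206) / 0.206) * 1000
HU = -196.6


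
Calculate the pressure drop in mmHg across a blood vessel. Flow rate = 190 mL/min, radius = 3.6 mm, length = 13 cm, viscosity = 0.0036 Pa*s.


dP = 8*mu*L*Q / (pi*r^4)
Q = 190 mL/min = 3.16667e-06 m^3/s
dP = 22.4687 Pa = 22.4687 / 133.322 mmHg = 0.1685 mmHg


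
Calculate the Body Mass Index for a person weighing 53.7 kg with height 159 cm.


BMI = weight / height^2
height = 159 cm = 1.59 m
BMI = 53.7 / 1.59^2
BMI = 21.24 kg/m^2


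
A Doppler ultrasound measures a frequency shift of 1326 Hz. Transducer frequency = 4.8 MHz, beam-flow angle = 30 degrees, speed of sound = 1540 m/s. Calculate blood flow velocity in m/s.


v = fd * c / (2 * f0 * cos(theta))
v = 1326 * 1540 / (2 * 4.8000e+06 * cos(30))
v = 0.2456 m/s


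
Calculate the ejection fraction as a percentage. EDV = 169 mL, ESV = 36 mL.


SV = EDV - ESV = 169 - 36 = 133 mL
EF = SV/EDV * 100 = 133/169 * 100
EF = 78.7%


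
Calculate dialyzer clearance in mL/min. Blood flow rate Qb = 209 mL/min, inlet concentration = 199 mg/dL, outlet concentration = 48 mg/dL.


K = Qb * (Cb_in - Cb_out) / Cb_in
K = 209 * (199 - 48) / 199
K = 158.6 mL/min


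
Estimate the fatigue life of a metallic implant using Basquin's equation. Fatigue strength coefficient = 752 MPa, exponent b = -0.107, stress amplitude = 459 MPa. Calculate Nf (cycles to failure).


sigma_a = sigma_f' * (2Nf)^b
2Nf = (sigma_a/sigma_f')^(1/b)
2Nf = (459/752)^(1/-0.107)
2Nf = 100.87568
Nf = 50.44


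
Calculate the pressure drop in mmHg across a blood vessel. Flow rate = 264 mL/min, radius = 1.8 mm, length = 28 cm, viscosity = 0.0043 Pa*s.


dP = 8*mu*L*Q / (pi*r^4)
Q = 264 mL/min = 4.4e-06 m^3/s
dP = 1285.08 Pa = 1285.08 / 133.322 mmHg = 9.639 mmHg


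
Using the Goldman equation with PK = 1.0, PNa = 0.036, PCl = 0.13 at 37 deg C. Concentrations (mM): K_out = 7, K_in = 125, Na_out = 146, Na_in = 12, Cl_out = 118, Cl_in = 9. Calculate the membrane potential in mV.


Vm = (RT/F)*ln((PK*Ko + PNa*Nao + PCl*Cli)/(PK*Ki + PNa*Nai + PCl*Clo))
Numer = 13.426, Denom = 140.772
Vm = -62.8 mV


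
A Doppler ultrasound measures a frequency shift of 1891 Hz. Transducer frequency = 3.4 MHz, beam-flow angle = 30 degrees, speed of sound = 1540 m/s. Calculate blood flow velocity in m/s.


v = fd * c / (2 * f0 * cos(theta))
v = 1891 * 1540 / (2 * 3.4000e+06 * cos(30))
v = 0.4945 m/s


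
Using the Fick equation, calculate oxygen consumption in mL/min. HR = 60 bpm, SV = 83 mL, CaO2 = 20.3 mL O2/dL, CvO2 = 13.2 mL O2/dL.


CO = HR*SV = 60*83/1000 = 4.98 L/min
a-v O2 diff = 20.3 - 13.2 = 7.1 mL/dL
VO2 = CO * (CaO2-CvO2) * 10 dL/L
VO2 = 4.98 * 7.1 * 10
VO2 = 353.6 mL/min


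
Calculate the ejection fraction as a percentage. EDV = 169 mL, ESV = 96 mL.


SV = EDV - ESV = 169 - 96 = 73 mL
EF = SV/EDV * 100 = 73/169 * 100
EF = 43.2%


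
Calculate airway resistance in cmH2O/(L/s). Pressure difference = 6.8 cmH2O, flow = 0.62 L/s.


R = dP / flow
R = 6.8 / 0.62
R = 10.97 cmH2O/(L/s)


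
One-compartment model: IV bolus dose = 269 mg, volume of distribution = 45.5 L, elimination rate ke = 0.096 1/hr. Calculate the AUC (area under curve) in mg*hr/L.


C0 = Dose/Vd = 269/45.5 = 5.91209 mg/L
AUC = C0/ke = 5.91209/0.096
AUC = 61.58 mg*hr/L


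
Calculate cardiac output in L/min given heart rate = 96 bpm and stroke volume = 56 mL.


CO = HR * SV
CO = 96 * 56 / 1000
CO = 5.376 L/min


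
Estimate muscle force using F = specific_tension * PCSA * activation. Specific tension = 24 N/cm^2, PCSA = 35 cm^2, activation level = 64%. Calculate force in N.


F = sigma * PCSA * activation
F = 24 * 35 * 0.64
F = 537.6 N


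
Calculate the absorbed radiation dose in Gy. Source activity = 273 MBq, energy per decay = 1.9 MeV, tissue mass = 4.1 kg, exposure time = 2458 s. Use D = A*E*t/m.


A = 273 MBq = 2.7300e+08 Bq
E = 1.9 MeV = 3.0438e-13 J
D = A*E*t/m = 2.7300e+08*3.0438e-13*2458/4.1
D = 0.04982 Gy


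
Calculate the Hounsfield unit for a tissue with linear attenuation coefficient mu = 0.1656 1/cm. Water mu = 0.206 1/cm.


HU = ((mu_tissue - mu_water) / mu_water) * 1000
HU = ((0.1656 - 0.206) / 0.206) * 1000
HU = -196.1


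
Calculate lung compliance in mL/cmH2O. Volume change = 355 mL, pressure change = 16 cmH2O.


C = dV / dP
C = 355 / 16
C = 22.19 mL/cmH2O


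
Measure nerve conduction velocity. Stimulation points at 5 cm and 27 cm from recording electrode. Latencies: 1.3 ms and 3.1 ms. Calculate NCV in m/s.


Distance = (27 - 5) / 100 = 0.22 m
dt = (3.1 - 1.3) / 1000 = 0.0018 s
NCV = dist / dt = 122.2 m/s


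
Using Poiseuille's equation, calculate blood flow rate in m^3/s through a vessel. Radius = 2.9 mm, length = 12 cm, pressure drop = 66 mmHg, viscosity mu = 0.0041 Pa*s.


Q = pi*r^4*dP / (8*mu*L)
r = 0.0029 m, L = 0.12 m
dP = 66 mmHg = 8799.252 Pa
Q = 4.9674e-04 m^3/s


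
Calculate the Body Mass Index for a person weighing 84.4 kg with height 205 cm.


BMI = weight / height^2
height = 205 cm = 2.05 m
BMI = 84.4 / 2.05^2
BMI = 20.08 kg/m^2


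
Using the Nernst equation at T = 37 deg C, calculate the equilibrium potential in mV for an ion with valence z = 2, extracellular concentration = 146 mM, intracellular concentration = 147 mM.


E = (RT/(zF)) * ln(C_out/C_in)
T = 37 + 273.15 = 310.15 K
E = (8.314 * 310.15 / (2 * 96485)) * ln(146/147)
E = -0.09121 mV


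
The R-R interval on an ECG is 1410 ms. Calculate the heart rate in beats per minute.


HR = 60 / RR_interval(s)
RR = 1410 ms = 1.41 s
HR = 60 / 1.41 = 42.55 bpm


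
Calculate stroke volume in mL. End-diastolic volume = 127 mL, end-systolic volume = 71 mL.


SV = EDV - ESV
SV = 127 - 71
SV = 56 mL


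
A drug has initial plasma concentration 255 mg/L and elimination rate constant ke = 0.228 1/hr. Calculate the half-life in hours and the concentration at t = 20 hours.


t_half = ln(2) / ke = 0.693147 / 0.228 = 3.04 hr
C(t) = C0 * exp(-ke*t) = 255 * exp(-0.228*20)
C(20) = 2.668 mg/L


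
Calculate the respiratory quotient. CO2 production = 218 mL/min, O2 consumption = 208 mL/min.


RQ = VCO2 / VO2
RQ = 218 / 208
RQ = 1.048


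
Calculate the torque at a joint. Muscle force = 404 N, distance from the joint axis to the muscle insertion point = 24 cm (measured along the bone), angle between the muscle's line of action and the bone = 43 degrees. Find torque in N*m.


Torque = F * d * sin(theta)   (moment arm = d*sin(theta))
d = 24 cm = 0.24 m
Torque = 404 * 0.24 * sin(43)
Torque = 66.13 N*m


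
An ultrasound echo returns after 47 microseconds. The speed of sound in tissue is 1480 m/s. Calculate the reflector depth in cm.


depth = c * t / 2
t = 47 us = 4.7000e-05 s
depth = 1480 * 4.7000e-05 / 2
depth = 0.03478 m = 3.478 cm


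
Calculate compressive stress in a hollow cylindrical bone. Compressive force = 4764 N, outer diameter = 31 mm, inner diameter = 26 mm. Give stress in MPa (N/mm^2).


A = pi*(r_o^2 - r_i^2)
r_o = 15.5 mm, r_i = 13 mm
A = 223.838 mm^2
sigma = F/A = 4764 / 223.838
sigma = 21.28 MPa


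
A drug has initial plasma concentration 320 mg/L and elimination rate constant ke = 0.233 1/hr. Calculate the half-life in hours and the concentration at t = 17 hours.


t_half = ln(2) / ke = 0.693147 / 0.233 = 2.975 hr
C(t) = C0 * exp(-ke*t) = 320 * exp(-0.233*17)
C(17) = 6.094 mg/L


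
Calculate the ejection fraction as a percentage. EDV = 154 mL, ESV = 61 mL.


SV = EDV - ESV = 154 - 61 = 93 mL
EF = SV/EDV * 100 = 93/154 * 100
EF = 60.39%


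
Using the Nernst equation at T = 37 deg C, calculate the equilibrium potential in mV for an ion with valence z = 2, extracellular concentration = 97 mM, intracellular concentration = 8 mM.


E = (RT/(zF)) * ln(C_out/C_in)
T = 37 + 273.15 = 310.15 K
E = (8.314 * 310.15 / (2 * 96485)) * ln(97/8)
E = 33.34 mV


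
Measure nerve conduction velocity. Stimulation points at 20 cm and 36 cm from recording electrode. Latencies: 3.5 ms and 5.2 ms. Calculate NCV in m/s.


Distance = (36 - 20) / 100 = 0.16 m
dt = (5.2 - 3.5) / 1000 = 0.0017 s
NCV = dist / dt = 94.12 m/s


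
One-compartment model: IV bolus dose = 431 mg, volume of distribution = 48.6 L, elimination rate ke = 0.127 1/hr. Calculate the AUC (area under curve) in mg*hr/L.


C0 = Dose/Vd = 431/48.6 = 8.86831 mg/L
AUC = C0/ke = 8.86831/0.127
AUC = 69.83 mg*hr/L


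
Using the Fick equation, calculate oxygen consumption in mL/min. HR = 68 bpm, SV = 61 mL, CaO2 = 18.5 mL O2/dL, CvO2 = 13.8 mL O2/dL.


CO = HR*SV = 68*61/1000 = 4.148 L/min
a-v O2 diff = 18.5 - 13.8 = 4.7 mL/dL
VO2 = CO * (CaO2-CvO2) * 10 dL/L
VO2 = 4.148 * 4.7 * 10
VO2 = 195 mL/min


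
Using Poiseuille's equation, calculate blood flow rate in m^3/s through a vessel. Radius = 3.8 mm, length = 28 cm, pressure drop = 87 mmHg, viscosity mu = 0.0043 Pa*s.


Q = pi*r^4*dP / (8*mu*L)
r = 0.0038 m, L = 0.28 m
dP = 87 mmHg = 11599.014 Pa
Q = 7.8884e-04 m^3/s


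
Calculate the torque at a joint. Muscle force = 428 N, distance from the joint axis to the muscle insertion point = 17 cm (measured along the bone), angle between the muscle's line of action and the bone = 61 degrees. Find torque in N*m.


Torque = F * d * sin(theta)   (moment arm = d*sin(theta))
d = 17 cm = 0.17 m
Torque = 428 * 0.17 * sin(61)
Torque = 63.64 N*m


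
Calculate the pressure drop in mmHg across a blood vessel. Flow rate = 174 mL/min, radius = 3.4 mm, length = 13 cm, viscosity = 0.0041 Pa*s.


dP = 8*mu*L*Q / (pi*r^4)
Q = 174 mL/min = 2.9e-06 m^3/s
dP = 29.4544 Pa = 29.4544 / 133.322 mmHg = 0.2209 mmHg


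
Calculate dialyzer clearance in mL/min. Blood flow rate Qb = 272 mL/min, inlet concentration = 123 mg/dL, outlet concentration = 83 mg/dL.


K = Qb * (Cb_in - Cb_out) / Cb_in
K = 272 * (123 - 83) / 123
K = 88.46 mL/min


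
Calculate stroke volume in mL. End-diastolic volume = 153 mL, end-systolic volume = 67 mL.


SV = EDV - ESV
SV = 153 - 67
SV = 86 mL


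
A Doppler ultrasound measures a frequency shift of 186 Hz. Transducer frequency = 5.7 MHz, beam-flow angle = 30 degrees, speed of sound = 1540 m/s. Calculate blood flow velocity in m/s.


v = fd * c / (2 * f0 * cos(theta))
v = 186 * 1540 / (2 * 5.7000e+06 * cos(30))
v = 0.02901 m/s


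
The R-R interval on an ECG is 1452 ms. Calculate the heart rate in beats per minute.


HR = 60 / RR_interval(s)
RR = 1452 ms = 1.452 s
HR = 60 / 1.452 = 41.32 bpm


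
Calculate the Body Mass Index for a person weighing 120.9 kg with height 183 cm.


BMI = weight / height^2
height = 183 cm = 1.83 m
BMI = 120.9 / 1.83^2
BMI = 36.1 kg/m^2


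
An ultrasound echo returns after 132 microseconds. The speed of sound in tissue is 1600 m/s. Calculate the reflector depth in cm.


depth = c * t / 2
t = 132 us = 1.3200e-04 s
depth = 1600 * 1.3200e-04 / 2
depth = 0.1056 m = 10.56 cm


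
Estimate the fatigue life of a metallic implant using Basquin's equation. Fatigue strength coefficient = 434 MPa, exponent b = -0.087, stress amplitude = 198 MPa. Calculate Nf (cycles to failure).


sigma_a = sigma_f' * (2Nf)^b
2Nf = (sigma_a/sigma_f')^(1/b)
2Nf = (198/434)^(1/-0.087)
2Nf = 8270.3414
Nf = 4135


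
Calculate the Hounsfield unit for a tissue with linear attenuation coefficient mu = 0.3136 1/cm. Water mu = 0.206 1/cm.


HU = ((mu_tissue - mu_water) / mu_water) * 1000
HU = ((0.3136 - 0.206) / 0.206) * 1000
HU = 522.3


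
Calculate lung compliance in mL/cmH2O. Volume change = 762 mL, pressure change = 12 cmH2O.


C = dV / dP
C = 762 / 12
C = 63.5 mL/cmH2O


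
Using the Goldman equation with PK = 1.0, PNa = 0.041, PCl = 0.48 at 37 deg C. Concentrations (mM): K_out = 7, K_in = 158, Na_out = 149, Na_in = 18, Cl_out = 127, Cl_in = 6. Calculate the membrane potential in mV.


Vm = (RT/F)*ln((PK*Ko + PNa*Nao + PCl*Cli)/(PK*Ki + PNa*Nai + PCl*Clo))
Numer = 15.989, Denom = 219.698
Vm = -70.03 mV


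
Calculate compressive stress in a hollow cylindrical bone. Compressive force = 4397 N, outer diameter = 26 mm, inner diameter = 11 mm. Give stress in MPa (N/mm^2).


A = pi*(r_o^2 - r_i^2)
r_o = 13 mm, r_i = 5.5 mm
A = 435.896 mm^2
sigma = F/A = 4397 / 435.896
sigma = 10.09 MPa


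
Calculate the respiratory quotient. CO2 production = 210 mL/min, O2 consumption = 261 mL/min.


RQ = VCO2 / VO2
RQ = 210 / 261
RQ = 0.8046


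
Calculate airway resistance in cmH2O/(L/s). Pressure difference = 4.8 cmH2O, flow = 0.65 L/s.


R = dP / flow
R = 4.8 / 0.65
R = 7.385 cmH2O/(L/s)


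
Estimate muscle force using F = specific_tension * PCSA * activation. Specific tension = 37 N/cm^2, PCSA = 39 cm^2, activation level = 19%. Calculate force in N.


F = sigma * PCSA * activation
F = 37 * 39 * 0.19
F = 274.2 N


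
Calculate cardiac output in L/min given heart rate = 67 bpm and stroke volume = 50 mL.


CO = HR * SV
CO = 67 * 50 / 1000
CO = 3.35 L/min


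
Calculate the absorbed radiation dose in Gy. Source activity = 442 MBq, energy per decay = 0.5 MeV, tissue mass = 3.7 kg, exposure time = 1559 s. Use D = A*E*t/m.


A = 442 MBq = 4.4200e+08 Bq
E = 0.5 MeV = 8.01e-14 J
D = A*E*t/m = 4.4200e+08*8.01e-14*1559/3.7
D = 0.01492 Gy


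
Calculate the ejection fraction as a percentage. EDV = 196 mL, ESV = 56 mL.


SV = EDV - ESV = 196 - 56 = 140 mL
EF = SV/EDV * 100 = 140/196 * 100
EF = 71.43%


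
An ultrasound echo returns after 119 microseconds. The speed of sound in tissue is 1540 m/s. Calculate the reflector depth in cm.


depth = c * t / 2
t = 119 us = 1.1900e-04 s
depth = 1540 * 1.1900e-04 / 2
depth = 0.09163 m = 9.163 cm


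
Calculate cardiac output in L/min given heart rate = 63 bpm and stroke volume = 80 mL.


CO = HR * SV
CO = 63 * 80 / 1000
CO = 5.04 L/min


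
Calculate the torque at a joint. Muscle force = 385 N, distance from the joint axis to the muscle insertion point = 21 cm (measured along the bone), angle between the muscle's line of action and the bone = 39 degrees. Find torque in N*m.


Torque = F * d * sin(theta)   (moment arm = d*sin(theta))
d = 21 cm = 0.21 m
Torque = 385 * 0.21 * sin(39)
Torque = 50.88 N*m


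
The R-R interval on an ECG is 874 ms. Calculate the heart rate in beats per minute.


HR = 60 / RR_interval(s)
RR = 874 ms = 0.874 s
HR = 60 / 0.874 = 68.65 bpm


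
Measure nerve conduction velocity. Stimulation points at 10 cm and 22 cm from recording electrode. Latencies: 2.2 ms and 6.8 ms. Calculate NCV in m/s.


Distance = (22 - 10) / 100 = 0.12 m
dt = (6.8 - 2.2) / 1000 = 0.0046 s
NCV = dist / dt = 26.09 m/s


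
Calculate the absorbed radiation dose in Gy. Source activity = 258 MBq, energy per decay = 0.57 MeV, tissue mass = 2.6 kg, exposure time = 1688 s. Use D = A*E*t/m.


A = 258 MBq = 2.5800e+08 Bq
E = 0.57 MeV = 9.1314e-14 J
D = A*E*t/m = 2.5800e+08*9.1314e-14*1688/2.6
D = 0.0153 Gy


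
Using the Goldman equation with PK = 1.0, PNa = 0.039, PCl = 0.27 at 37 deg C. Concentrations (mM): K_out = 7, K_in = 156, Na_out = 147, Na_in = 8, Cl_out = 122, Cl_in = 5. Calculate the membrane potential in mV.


Vm = (RT/F)*ln((PK*Ko + PNa*Nao + PCl*Cli)/(PK*Ki + PNa*Nai + PCl*Clo))
Numer = 14.083, Denom = 189.252
Vm = -69.44 mV


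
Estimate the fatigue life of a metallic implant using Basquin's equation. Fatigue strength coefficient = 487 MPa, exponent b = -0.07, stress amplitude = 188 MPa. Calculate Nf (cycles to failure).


sigma_a = sigma_f' * (2Nf)^b
2Nf = (sigma_a/sigma_f')^(1/b)
2Nf = (188/487)^(1/-0.07)
2Nf = 804084.33
Nf = 4.02e+05


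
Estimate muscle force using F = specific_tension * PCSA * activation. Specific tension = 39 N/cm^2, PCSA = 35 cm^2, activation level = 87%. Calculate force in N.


F = sigma * PCSA * activation
F = 39 * 35 * 0.87
F = 1188 N


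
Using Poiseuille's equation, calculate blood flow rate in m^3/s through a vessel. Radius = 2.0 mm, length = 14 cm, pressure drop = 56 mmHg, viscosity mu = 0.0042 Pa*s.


Q = pi*r^4*dP / (8*mu*L)
r = 0.002 m, L = 0.14 m
dP = 56 mmHg = 7466.032 Pa
Q = 7.9780e-05 m^3/s


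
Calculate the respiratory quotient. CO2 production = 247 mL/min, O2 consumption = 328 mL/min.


RQ = VCO2 / VO2
RQ = 247 / 328
RQ = 0.753


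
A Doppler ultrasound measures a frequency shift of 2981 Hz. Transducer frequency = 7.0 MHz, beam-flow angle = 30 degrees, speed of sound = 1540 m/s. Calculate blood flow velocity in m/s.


v = fd * c / (2 * f0 * cos(theta))
v = 2981 * 1540 / (2 * 7.0000e+06 * cos(30))
v = 0.3786 m/s


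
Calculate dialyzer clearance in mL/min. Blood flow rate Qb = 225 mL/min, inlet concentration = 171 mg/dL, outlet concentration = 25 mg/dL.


K = Qb * (Cb_in - Cb_out) / Cb_in
K = 225 * (171 - 25) / 171
K = 192.1 mL/min


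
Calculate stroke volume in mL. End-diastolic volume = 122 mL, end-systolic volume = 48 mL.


SV = EDV - ESV
SV = 122 - 48
SV = 74 mL


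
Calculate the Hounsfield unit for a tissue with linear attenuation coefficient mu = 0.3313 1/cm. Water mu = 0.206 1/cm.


HU = ((mu_tissue - mu_water) / mu_water) * 1000
HU = ((0.3313 - 0.206) / 0.206) * 1000
HU = 608.3


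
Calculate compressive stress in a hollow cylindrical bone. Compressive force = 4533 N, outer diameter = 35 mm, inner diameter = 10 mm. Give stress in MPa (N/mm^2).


A = pi*(r_o^2 - r_i^2)
r_o = 17.5 mm, r_i = 5 mm
A = 883.573 mm^2
sigma = F/A = 4533 / 883.573
sigma = 5.13 MPa


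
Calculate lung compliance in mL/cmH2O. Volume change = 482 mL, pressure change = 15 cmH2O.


C = dV / dP
C = 482 / 15
C = 32.13 mL/cmH2O


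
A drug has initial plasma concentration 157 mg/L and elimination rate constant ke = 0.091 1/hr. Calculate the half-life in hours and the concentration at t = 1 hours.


t_half = ln(2) / ke = 0.693147 / 0.091 = 7.617 hr
C(t) = C0 * exp(-ke*t) = 157 * exp(-0.091*1)
C(1) = 143.3 mg/L


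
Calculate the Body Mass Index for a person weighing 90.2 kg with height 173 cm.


BMI = weight / height^2
height = 173 cm = 1.73 m
BMI = 90.2 / 1.73^2
BMI = 30.14 kg/m^2


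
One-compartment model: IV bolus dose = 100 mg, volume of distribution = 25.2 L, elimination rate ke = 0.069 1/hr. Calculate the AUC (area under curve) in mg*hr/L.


C0 = Dose/Vd = 100/25.2 = 3.96825 mg/L
AUC = C0/ke = 3.96825/0.069
AUC = 57.51 mg*hr/L


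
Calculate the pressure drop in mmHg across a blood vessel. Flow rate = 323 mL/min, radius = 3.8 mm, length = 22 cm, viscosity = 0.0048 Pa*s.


dP = 8*mu*L*Q / (pi*r^4)
Q = 323 mL/min = 5.38333e-06 m^3/s
dP = 69.4258 Pa = 69.4258 / 133.322 mmHg = 0.5207 mmHg


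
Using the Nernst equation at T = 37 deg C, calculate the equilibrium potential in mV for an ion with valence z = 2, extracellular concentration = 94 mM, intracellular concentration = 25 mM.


E = (RT/(zF)) * ln(C_out/C_in)
T = 37 + 273.15 = 310.15 K
E = (8.314 * 310.15 / (2 * 96485)) * ln(94/25)
E = 17.7 mV


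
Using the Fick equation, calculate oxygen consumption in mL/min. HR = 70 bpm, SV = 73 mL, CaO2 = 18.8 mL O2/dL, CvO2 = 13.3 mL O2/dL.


CO = HR*SV = 70*73/1000 = 5.11 L/min
a-v O2 diff = 18.8 - 13.3 = 5.5 mL/dL
VO2 = CO * (CaO2-CvO2) * 10 dL/L
VO2 = 5.11 * 5.5 * 10
VO2 = 281.1 mL/min


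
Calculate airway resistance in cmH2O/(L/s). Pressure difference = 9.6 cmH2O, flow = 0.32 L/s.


R = dP / flow
R = 9.6 / 0.32
R = 30 cmH2O/(L/s)


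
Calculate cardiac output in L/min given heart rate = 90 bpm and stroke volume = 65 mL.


CO = HR * SV
CO = 90 * 65 / 1000
CO = 5.85 L/min


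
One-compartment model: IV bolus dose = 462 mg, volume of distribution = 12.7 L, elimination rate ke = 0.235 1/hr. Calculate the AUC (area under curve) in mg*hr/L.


C0 = Dose/Vd = 462/12.7 = 36.378 mg/L
AUC = C0/ke = 36.378/0.235
AUC = 154.8 mg*hr/L


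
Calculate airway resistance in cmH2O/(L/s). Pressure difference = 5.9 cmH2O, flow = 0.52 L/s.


R = dP / flow
R = 5.9 / 0.52
R = 11.35 cmH2O/(L/s)


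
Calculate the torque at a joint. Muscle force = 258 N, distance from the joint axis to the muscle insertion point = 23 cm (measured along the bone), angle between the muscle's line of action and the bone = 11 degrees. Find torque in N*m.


Torque = F * d * sin(theta)   (moment arm = d*sin(theta))
d = 23 cm = 0.23 m
Torque = 258 * 0.23 * sin(11)
Torque = 11.32 N*m


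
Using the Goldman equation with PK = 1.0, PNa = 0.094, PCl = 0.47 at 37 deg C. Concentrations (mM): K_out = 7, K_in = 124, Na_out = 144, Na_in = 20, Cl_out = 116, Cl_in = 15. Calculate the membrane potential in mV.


Vm = (RT/F)*ln((PK*Ko + PNa*Nao + PCl*Cli)/(PK*Ki + PNa*Nai + PCl*Clo))
Numer = 27.586, Denom = 180.4
Vm = -50.19 mV


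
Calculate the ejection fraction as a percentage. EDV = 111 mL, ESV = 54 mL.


SV = EDV - ESV = 111 - 54 = 57 mL
EF = SV/EDV * 100 = 57/111 * 100
EF = 51.35%


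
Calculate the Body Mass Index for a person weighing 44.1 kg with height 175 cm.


BMI = weight / height^2
height = 175 cm = 1.75 m
BMI = 44.1 / 1.75^2
BMI = 14.4 kg/m^2


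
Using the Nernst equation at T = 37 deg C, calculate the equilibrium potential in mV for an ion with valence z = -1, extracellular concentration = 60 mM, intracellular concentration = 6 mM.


E = (RT/(zF)) * ln(C_out/C_in)
T = 37 + 273.15 = 310.15 K
E = (8.314 * 310.15 / (-1 * 96485)) * ln(60/6)
E = -61.54 mV


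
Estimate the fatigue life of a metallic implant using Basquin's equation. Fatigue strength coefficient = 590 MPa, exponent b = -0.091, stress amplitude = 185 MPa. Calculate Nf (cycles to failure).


sigma_a = sigma_f' * (2Nf)^b
2Nf = (sigma_a/sigma_f')^(1/b)
2Nf = (185/590)^(1/-0.091)
2Nf = 342726.88
Nf = 1.714e+05


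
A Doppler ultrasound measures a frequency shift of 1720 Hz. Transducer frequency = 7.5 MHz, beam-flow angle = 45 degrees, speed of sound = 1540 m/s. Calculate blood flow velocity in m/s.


v = fd * c / (2 * f0 * cos(theta))
v = 1720 * 1540 / (2 * 7.5000e+06 * cos(45))
v = 0.2497 m/s


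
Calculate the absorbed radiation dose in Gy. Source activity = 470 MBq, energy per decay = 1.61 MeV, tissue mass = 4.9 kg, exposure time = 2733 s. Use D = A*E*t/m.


A = 470 MBq = 4.7000e+08 Bq
E = 1.61 MeV = 2.57922e-13 J
D = A*E*t/m = 4.7000e+08*2.57922e-13*2733/4.9
D = 0.06761 Gy


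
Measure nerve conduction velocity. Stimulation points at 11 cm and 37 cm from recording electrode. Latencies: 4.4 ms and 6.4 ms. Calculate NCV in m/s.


Distance = (37 - 11) / 100 = 0.26 m
dt = (6.4 - 4.4) / 1000 = 0.002 s
NCV = dist / dt = 130 m/s


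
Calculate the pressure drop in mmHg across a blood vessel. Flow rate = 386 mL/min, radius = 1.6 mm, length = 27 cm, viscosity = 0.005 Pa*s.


dP = 8*mu*L*Q / (pi*r^4)
Q = 386 mL/min = 6.43333e-06 m^3/s
dP = 3374.66 Pa = 3374.66 / 133.322 mmHg = 25.31 mmHg


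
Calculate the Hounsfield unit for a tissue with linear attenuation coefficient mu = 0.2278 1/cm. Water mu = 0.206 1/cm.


HU = ((mu_tissue - mu_water) / mu_water) * 1000
HU = ((0.2278 - 0.206) / 0.206) * 1000
HU = 105.8


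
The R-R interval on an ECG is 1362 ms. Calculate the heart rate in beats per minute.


HR = 60 / RR_interval(s)
RR = 1362 ms = 1.362 s
HR = 60 / 1.362 = 44.05 bpm


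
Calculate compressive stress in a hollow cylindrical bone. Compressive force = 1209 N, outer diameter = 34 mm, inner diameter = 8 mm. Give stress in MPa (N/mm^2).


A = pi*(r_o^2 - r_i^2)
r_o = 17 mm, r_i = 4 mm
A = 857.655 mm^2
sigma = F/A = 1209 / 857.655
sigma = 1.41 MPa


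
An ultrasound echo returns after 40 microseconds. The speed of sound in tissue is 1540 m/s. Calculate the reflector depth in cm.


depth = c * t / 2
t = 40 us = 4.0000e-05 s
depth = 1540 * 4.0000e-05 / 2
depth = 0.0308 m = 3.08 cm


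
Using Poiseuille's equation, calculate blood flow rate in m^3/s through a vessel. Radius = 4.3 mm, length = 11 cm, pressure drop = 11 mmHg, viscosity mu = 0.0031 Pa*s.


Q = pi*r^4*dP / (8*mu*L)
r = 0.0043 m, L = 0.11 m
dP = 11 mmHg = 1466.542 Pa
Q = 5.7740e-04 m^3/s


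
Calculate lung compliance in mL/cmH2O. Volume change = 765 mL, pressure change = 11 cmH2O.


C = dV / dP
C = 765 / 11
C = 69.55 mL/cmH2O


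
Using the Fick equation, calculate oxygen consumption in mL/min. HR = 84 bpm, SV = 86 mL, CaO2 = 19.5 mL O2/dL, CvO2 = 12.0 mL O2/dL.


CO = HR*SV = 84*86/1000 = 7.224 L/min
a-v O2 diff = 19.5 - 12.0 = 7.5 mL/dL
VO2 = CO * (CaO2-CvO2) * 10 dL/L
VO2 = 7.224 * 7.5 * 10
VO2 = 541.8 mL/min


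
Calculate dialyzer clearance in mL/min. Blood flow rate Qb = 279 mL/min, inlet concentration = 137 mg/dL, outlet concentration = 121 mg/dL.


K = Qb * (Cb_in - Cb_out) / Cb_in
K = 279 * (137 - 121) / 137
K = 32.58 mL/min


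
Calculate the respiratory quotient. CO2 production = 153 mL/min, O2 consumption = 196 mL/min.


RQ = VCO2 / VO2
RQ = 153 / 196
RQ = 0.7806


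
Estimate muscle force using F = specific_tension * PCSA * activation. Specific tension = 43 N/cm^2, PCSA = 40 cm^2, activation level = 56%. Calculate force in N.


F = sigma * PCSA * activation
F = 43 * 40 * 0.56
F = 963.2 N


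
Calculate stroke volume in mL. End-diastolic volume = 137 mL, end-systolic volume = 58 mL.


SV = EDV - ESV
SV = 137 - 58
SV = 79 mL


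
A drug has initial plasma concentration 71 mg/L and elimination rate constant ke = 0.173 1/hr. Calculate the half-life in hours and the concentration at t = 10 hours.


t_half = ln(2) / ke = 0.693147 / 0.173 = 4.007 hr
C(t) = C0 * exp(-ke*t) = 71 * exp(-0.173*10)
C(10) = 12.59 mg/L


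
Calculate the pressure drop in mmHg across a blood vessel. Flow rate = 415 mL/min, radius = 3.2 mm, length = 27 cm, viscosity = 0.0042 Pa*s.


dP = 8*mu*L*Q / (pi*r^4)
Q = 415 mL/min = 6.91667e-06 m^3/s
dP = 190.48 Pa = 190.48 / 133.322 mmHg = 1.429 mmHg


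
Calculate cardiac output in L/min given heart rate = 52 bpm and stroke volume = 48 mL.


CO = HR * SV
CO = 52 * 48 / 1000
CO = 2.496 L/min


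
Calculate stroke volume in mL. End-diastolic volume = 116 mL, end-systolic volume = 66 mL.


SV = EDV - ESV
SV = 116 - 66
SV = 50 mL


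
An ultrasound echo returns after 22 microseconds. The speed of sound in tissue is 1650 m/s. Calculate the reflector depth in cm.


depth = c * t / 2
t = 22 us = 2.2000e-05 s
depth = 1650 * 2.2000e-05 / 2
depth = 0.01815 m = 1.815 cm


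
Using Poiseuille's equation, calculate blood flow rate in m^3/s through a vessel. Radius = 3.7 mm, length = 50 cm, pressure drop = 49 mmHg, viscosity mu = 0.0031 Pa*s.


Q = pi*r^4*dP / (8*mu*L)
r = 0.0037 m, L = 0.5 m
dP = 49 mmHg = 6532.778 Pa
Q = 3.1019e-04 m^3/s


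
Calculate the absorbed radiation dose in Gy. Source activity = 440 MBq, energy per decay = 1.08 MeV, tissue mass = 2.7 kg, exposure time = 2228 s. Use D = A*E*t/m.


A = 440 MBq = 4.4000e+08 Bq
E = 1.08 MeV = 1.73016e-13 J
D = A*E*t/m = 4.4000e+08*1.73016e-13*2228/2.7
D = 0.06282 Gy


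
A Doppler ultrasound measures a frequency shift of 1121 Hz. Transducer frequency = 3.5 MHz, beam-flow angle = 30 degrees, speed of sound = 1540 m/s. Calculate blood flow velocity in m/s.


v = fd * c / (2 * f0 * cos(theta))
v = 1121 * 1540 / (2 * 3.5000e+06 * cos(30))
v = 0.2848 m/s


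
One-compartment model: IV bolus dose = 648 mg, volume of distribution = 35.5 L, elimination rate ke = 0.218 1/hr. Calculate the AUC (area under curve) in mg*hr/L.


C0 = Dose/Vd = 648/35.5 = 18.2535 mg/L
AUC = C0/ke = 18.2535/0.218
AUC = 83.73 mg*hr/L


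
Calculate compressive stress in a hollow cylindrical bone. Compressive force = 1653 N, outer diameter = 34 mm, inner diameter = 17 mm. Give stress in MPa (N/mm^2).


A = pi*(r_o^2 - r_i^2)
r_o = 17 mm, r_i = 8.5 mm
A = 680.94 mm^2
sigma = F/A = 1653 / 680.94
sigma = 2.428 MPa


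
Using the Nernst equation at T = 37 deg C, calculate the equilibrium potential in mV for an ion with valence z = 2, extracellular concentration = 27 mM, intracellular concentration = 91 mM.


E = (RT/(zF)) * ln(C_out/C_in)
T = 37 + 273.15 = 310.15 K
E = (8.314 * 310.15 / (2 * 96485)) * ln(27/91)
E = -16.24 mV


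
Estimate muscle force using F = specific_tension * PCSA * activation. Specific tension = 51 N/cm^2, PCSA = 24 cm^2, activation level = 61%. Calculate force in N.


F = sigma * PCSA * activation
F = 51 * 24 * 0.61
F = 746.6 N


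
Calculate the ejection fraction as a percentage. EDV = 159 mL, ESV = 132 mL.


SV = EDV - ESV = 159 - 132 = 27 mL
EF = SV/EDV * 100 = 27/159 * 100
EF = 16.98%


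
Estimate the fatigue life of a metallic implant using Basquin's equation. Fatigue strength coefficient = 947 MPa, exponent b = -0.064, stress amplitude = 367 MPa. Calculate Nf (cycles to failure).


sigma_a = sigma_f' * (2Nf)^b
2Nf = (sigma_a/sigma_f')^(1/b)
2Nf = (367/947)^(1/-0.064)
2Nf = 2707454.5
Nf = 1.3537e+06


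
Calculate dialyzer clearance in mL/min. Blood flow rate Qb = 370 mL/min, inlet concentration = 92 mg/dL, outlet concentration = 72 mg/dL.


K = Qb * (Cb_in - Cb_out) / Cb_in
K = 370 * (92 - 72) / 92
K = 80.43 mL/min


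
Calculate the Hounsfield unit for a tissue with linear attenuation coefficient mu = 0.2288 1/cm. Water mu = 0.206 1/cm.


HU = ((mu_tissue - mu_water) / mu_water) * 1000
HU = ((0.2288 - 0.206) / 0.206) * 1000
HU = 110.7


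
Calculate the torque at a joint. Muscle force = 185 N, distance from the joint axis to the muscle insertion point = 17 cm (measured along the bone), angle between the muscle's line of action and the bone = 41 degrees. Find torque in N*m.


Torque = F * d * sin(theta)   (moment arm = d*sin(theta))
d = 17 cm = 0.17 m
Torque = 185 * 0.17 * sin(41)
Torque = 20.63 N*m


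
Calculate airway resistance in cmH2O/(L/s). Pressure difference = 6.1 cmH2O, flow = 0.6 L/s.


R = dP / flow
R = 6.1 / 0.6
R = 10.17 cmH2O/(L/s)


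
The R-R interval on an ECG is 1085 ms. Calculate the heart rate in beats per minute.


HR = 60 / RR_interval(s)
RR = 1085 ms = 1.085 s
HR = 60 / 1.085 = 55.3 bpm


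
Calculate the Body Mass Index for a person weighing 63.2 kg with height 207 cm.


BMI = weight / height^2
height = 207 cm = 2.07 m
BMI = 63.2 / 2.07^2
BMI = 14.75 kg/m^2


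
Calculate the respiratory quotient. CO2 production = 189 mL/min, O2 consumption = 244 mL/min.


RQ = VCO2 / VO2
RQ = 189 / 244
RQ = 0.7746


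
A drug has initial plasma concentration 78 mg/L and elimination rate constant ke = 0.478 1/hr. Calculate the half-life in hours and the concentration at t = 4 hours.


t_half = ln(2) / ke = 0.693147 / 0.478 = 1.45 hr
C(t) = C0 * exp(-ke*t) = 78 * exp(-0.478*4)
C(4) = 11.53 mg/L


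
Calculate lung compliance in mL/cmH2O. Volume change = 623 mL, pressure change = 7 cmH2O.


C = dV / dP
C = 623 / 7
C = 89 mL/cmH2O


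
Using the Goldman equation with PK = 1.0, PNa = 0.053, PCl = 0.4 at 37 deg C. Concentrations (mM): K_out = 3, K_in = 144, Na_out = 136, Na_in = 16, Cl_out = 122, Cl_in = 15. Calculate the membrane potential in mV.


Vm = (RT/F)*ln((PK*Ko + PNa*Nao + PCl*Cli)/(PK*Ki + PNa*Nai + PCl*Clo))
Numer = 16.208, Denom = 193.648
Vm = -66.29 mV


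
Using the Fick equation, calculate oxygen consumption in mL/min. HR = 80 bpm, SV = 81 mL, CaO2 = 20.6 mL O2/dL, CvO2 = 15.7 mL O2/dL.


CO = HR*SV = 80*81/1000 = 6.48 L/min
a-v O2 diff = 20.6 - 15.7 = 4.9 mL/dL
VO2 = CO * (CaO2-CvO2) * 10 dL/L
VO2 = 6.48 * 4.9 * 10
VO2 = 317.5 mL/min


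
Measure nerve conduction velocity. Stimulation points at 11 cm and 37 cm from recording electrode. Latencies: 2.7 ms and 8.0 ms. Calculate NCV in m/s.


Distance = (37 - 11) / 100 = 0.26 m
dt = (8.0 - 2.7) / 1000 = 0.0053 s
NCV = dist / dt = 49.06 m/s


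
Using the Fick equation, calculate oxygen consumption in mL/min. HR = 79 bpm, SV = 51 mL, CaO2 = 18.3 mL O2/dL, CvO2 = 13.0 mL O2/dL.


CO = HR*SV = 79*51/1000 = 4.029 L/min
a-v O2 diff = 18.3 - 13.0 = 5.3 mL/dL
VO2 = CO * (CaO2-CvO2) * 10 dL/L
VO2 = 4.029 * 5.3 * 10
VO2 = 213.5 mL/min


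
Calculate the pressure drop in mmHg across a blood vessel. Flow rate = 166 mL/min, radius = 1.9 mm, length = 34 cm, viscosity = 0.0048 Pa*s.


dP = 8*mu*L*Q / (pi*r^4)
Q = 166 mL/min = 2.76667e-06 m^3/s
dP = 882.273 Pa = 882.273 / 133.322 mmHg = 6.618 mmHg


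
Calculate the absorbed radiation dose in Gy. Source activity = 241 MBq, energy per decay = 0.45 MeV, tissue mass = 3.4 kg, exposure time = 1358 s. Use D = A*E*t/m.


A = 241 MBq = 2.4100e+08 Bq
E = 0.45 MeV = 7.209e-14 J
D = A*E*t/m = 2.4100e+08*7.209e-14*1358/3.4
D = 0.006939 Gy


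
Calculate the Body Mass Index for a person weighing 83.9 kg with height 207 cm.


BMI = weight / height^2
height = 207 cm = 2.07 m
BMI = 83.9 / 2.07^2
BMI = 19.58 kg/m^2


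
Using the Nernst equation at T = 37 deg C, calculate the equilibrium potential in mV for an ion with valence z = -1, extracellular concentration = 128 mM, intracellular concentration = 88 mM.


E = (RT/(zF)) * ln(C_out/C_in)
T = 37 + 273.15 = 310.15 K
E = (8.314 * 310.15 / (-1 * 96485)) * ln(128/88)
E = -10.01 mV


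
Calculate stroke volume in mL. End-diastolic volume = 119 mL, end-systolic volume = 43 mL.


SV = EDV - ESV
SV = 119 - 43
SV = 76 mL


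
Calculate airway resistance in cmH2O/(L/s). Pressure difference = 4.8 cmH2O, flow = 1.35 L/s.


R = dP / flow
R = 4.8 / 1.35
R = 3.556 cmH2O/(L/s)


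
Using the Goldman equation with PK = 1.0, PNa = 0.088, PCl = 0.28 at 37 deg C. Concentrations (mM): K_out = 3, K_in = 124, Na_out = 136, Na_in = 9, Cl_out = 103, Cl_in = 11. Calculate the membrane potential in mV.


Vm = (RT/F)*ln((PK*Ko + PNa*Nao + PCl*Cli)/(PK*Ki + PNa*Nai + PCl*Clo))
Numer = 18.048, Denom = 153.632
Vm = -57.23 mV


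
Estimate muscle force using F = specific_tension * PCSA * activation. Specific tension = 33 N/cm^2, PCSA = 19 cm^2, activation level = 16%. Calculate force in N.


F = sigma * PCSA * activation
F = 33 * 19 * 0.16
F = 100.3 N


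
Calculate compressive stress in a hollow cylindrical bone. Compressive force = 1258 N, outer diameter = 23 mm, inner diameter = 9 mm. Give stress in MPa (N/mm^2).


A = pi*(r_o^2 - r_i^2)
r_o = 11.5 mm, r_i = 4.5 mm
A = 351.858 mm^2
sigma = F/A = 1258 / 351.858
sigma = 3.575 MPa


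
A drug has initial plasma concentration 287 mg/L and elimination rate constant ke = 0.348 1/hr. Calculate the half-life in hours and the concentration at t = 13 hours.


t_half = ln(2) / ke = 0.693147 / 0.348 = 1.992 hr
C(t) = C0 * exp(-ke*t) = 287 * exp(-0.348*13)
C(13) = 3.113 mg/L


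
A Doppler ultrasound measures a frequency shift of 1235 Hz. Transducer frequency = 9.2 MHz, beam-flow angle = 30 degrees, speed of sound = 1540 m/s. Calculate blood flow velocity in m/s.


v = fd * c / (2 * f0 * cos(theta))
v = 1235 * 1540 / (2 * 9.2000e+06 * cos(30))
v = 0.1194 m/s


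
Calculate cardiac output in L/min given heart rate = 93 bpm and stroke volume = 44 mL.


CO = HR * SV
CO = 93 * 44 / 1000
CO = 4.092 L/min


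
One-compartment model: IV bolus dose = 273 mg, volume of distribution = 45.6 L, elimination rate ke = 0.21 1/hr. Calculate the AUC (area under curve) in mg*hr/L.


C0 = Dose/Vd = 273/45.6 = 5.98684 mg/L
AUC = C0/ke = 5.98684/0.21
AUC = 28.51 mg*hr/L


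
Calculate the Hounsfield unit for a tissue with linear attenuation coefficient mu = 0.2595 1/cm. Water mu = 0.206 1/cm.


HU = ((mu_tissue - mu_water) / mu_water) * 1000
HU = ((0.2595 - 0.206) / 0.206) * 1000
HU = 259.7


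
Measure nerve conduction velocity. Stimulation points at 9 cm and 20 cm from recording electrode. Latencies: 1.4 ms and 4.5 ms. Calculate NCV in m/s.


Distance = (20 - 9) / 100 = 0.11 m
dt = (4.5 - 1.4) / 1000 = 0.0031 s
NCV = dist / dt = 35.48 m/s


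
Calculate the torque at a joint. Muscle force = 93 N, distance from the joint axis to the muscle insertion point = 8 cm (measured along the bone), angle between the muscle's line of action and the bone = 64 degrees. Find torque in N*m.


Torque = F * d * sin(theta)   (moment arm = d*sin(theta))
d = 8 cm = 0.08 m
Torque = 93 * 0.08 * sin(64)
Torque = 6.687 N*m


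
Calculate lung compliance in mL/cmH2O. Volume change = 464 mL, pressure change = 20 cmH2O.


C = dV / dP
C = 464 / 20
C = 23.2 mL/cmH2O


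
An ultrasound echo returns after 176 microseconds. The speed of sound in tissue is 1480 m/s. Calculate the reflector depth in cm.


depth = c * t / 2
t = 176 us = 1.7600e-04 s
depth = 1480 * 1.7600e-04 / 2
depth = 0.13024 m = 13.024 cm


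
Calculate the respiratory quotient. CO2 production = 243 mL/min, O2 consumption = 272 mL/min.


RQ = VCO2 / VO2
RQ = 243 / 272
RQ = 0.8934


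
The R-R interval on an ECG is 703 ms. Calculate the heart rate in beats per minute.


HR = 60 / RR_interval(s)
RR = 703 ms = 0.703 s
HR = 60 / 0.703 = 85.35 bpm


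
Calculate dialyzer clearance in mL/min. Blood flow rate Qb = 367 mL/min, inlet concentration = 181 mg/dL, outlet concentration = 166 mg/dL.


K = Qb * (Cb_in - Cb_out) / Cb_in
K = 367 * (181 - 166) / 181
K = 30.41 mL/min


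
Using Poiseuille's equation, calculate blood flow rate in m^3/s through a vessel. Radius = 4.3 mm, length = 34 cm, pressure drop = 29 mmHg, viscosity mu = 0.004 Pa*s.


Q = pi*r^4*dP / (8*mu*L)
r = 0.0043 m, L = 0.34 m
dP = 29 mmHg = 3866.338 Pa
Q = 3.8168e-04 m^3/s


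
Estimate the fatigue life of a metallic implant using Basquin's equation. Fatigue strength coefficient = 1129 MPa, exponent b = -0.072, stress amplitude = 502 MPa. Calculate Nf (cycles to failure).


sigma_a = sigma_f' * (2Nf)^b
2Nf = (sigma_a/sigma_f')^(1/b)
2Nf = (502/1129)^(1/-0.072)
2Nf = 77402.167
Nf = 3.87e+04


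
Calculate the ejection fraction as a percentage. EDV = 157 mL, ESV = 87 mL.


SV = EDV - ESV = 157 - 87 = 70 mL
EF = SV/EDV * 100 = 70/157 * 100
EF = 44.59%


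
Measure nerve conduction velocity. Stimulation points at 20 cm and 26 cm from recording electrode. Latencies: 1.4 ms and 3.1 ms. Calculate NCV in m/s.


Distance = (26 - 20) / 100 = 0.06 m
dt = (3.1 - 1.4) / 1000 = 0.0017 s
NCV = dist / dt = 35.29 m/s


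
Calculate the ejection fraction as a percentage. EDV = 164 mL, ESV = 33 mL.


SV = EDV - ESV = 164 - 33 = 131 mL
EF = SV/EDV * 100 = 131/164 * 100
EF = 79.88%


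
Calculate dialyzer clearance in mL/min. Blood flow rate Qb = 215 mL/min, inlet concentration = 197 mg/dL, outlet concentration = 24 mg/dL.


K = Qb * (Cb_in - Cb_out) / Cb_in
K = 215 * (197 - 24) / 197
K = 188.8 mL/min


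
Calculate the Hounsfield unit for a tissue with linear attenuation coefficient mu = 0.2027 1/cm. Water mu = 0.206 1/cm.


HU = ((mu_tissue - mu_water) / mu_water) * 1000
HU = ((0.2027 - 0.206) / 0.206) * 1000
HU = -16.02


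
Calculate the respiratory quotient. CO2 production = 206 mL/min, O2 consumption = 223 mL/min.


RQ = VCO2 / VO2
RQ = 206 / 223
RQ = 0.9238


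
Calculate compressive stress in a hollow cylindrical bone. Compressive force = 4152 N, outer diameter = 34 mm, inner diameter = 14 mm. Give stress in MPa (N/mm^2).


A = pi*(r_o^2 - r_i^2)
r_o = 17 mm, r_i = 7 mm
A = 753.982 mm^2
sigma = F/A = 4152 / 753.982
sigma = 5.507 MPa
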